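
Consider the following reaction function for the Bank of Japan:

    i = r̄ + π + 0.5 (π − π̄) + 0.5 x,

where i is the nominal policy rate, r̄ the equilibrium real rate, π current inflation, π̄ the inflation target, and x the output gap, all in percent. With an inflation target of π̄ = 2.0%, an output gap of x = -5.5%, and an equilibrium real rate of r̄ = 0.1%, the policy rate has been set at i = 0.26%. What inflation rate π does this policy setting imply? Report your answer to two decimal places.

Collecting π: i = r̄ + (1 + 0.5) π − 0.5 π̄ + 0.5 x
1.5 π = 0.26 − 0.1 + 0.5 × 2.0 − 0.5 × (-5.5) = 3.91
π = 3.91 / 1.5 = 2.61

2.61%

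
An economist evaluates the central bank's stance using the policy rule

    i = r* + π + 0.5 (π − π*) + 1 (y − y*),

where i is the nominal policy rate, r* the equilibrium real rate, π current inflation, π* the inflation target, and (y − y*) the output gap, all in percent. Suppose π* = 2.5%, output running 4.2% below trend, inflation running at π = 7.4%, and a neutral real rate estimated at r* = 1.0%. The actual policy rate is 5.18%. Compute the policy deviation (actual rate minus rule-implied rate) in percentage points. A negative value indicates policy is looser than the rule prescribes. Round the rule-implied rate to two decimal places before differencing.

-1.47 pp

Output 4.2% below potential → (y − y*) = -4.2.
i = 1.0 + 7.4 + 0.5 × (7.4 − 2.5) + 1 × (-4.2)
   = 1.0 + 7.4 + 2.45 − 4.2 = 6.65
Deviation = 5.18 − 6.65 = -1.47 pp.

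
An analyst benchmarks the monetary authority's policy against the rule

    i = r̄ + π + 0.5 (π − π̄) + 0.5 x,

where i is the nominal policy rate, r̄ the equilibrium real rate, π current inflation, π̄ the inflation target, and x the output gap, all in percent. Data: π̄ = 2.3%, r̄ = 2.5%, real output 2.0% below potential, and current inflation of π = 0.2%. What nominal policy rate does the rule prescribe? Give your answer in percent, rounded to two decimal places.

Output 2.0% below potential → x = -2.0.
i = 2.5 + 0.2 + 0.5 × (0.2 − 2.3) + 0.5 × (-2.0)
   = 2.5 + 0.2 − 1.05 − 1 = 0.65

0.65%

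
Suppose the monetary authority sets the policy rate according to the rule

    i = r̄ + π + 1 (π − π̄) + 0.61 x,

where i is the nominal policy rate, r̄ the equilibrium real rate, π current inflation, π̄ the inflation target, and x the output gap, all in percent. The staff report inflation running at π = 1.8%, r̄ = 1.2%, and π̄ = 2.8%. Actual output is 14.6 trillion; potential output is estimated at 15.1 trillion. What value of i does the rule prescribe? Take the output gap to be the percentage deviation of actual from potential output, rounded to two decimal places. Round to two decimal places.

-0.02%

Output gap = 100 × (14.6 − 15.1) / 15.1 = -3.31%.
i = 1.20 + 1.80 + 1 × (1.80 − 2.80) + 0.61 × (-3.31)
   = 1.20 + 1.8 − 1 − 2.0191 = -0.02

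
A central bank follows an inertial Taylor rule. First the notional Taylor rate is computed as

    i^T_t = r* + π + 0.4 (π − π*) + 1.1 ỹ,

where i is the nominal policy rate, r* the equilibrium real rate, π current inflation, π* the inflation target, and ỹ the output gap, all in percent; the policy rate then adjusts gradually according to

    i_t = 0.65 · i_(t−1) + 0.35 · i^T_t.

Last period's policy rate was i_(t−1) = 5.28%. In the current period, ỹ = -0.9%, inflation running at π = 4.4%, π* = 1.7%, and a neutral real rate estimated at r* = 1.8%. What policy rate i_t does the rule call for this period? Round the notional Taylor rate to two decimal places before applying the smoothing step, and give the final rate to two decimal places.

5.63%

i^T_t = 1.8 + 4.4 + 0.4 × (4.4 − 1.7) + 1.1 × (-0.9)
   = 1.8 + 4.4 + 1.08 − 0.99 = 6.29
i_t = 0.65 × 5.28 + 0.35 × 6.29 = 3.432 + 2.2015 = 5.63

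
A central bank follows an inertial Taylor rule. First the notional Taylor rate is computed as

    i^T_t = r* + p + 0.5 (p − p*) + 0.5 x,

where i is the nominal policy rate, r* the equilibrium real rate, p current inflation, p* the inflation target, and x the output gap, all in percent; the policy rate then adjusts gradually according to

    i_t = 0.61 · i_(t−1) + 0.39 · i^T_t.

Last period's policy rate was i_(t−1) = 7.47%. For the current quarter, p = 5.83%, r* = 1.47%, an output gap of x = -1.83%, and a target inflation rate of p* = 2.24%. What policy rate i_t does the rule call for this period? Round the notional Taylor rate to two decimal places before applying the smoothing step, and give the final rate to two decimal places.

7.75%

i^T_t = 1.47 + 5.83 + 0.5 × (5.83 − 2.24) + 0.5 × (-1.83)
   = 1.47 + 5.83 + 1.795 − 0.915 = 8.18
i_t = 0.61 × 7.47 + 0.39 × 8.18 = 4.5567 + 3.1902 = 7.75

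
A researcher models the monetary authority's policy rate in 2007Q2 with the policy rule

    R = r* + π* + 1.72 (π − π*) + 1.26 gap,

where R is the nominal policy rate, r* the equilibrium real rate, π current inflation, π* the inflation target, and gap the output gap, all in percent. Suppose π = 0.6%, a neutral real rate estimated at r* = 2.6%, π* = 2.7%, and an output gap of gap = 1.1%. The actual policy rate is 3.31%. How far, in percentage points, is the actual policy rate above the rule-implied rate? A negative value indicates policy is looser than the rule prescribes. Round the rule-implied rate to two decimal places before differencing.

R = 2.6 + 2.7 + 1.72 × (0.6 − 2.7) + 1.26 × 1.1
   = 2.6 + 2.7 − 3.612 + 1.386 = 3.07
Deviation = 3.31 − 3.07 = 0.24 pp.

0.24 pp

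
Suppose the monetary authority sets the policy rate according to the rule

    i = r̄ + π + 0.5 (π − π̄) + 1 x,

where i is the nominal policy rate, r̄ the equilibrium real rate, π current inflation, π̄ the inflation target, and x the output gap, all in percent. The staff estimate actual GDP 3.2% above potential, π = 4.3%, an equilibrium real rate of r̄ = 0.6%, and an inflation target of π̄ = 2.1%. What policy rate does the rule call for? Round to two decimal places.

9.20%

Output 3.2% above potential → x = 3.2.
i = 0.6 + 4.3 + 0.5 × (4.3 − 2.1) + 1 × 3.2
   = 0.6 + 4.3 + 1.1 + 3.2 = 9.20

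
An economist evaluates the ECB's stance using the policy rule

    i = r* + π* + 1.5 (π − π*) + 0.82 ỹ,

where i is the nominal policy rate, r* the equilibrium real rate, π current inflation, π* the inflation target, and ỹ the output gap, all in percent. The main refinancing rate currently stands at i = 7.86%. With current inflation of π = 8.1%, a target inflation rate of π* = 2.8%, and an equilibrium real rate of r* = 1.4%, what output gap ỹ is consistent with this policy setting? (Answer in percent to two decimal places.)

-5.23%

0.82 ỹ = 7.86 − 1.4 − 2.8 − 1.5 × (8.1 − 2.8) = -4.29
ỹ = -4.29 / 0.82 = -5.23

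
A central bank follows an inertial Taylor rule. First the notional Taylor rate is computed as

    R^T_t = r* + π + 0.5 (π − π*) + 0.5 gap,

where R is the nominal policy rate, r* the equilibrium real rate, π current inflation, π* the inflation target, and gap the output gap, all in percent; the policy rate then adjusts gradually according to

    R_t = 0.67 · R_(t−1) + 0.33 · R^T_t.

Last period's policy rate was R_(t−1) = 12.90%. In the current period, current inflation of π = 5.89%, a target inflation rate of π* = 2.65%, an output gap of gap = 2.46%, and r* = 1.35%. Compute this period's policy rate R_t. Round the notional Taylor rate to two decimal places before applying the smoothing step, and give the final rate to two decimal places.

11.97%

R^T_t = 1.35 + 5.89 + 0.5 × (5.89 − 2.65) + 0.5 × 2.46
   = 1.35 + 5.89 + 1.62 + 1.23 = 10.09
R_t = 0.67 × 12.90 + 0.33 × 10.09 = 8.643 + 3.3297 = 11.97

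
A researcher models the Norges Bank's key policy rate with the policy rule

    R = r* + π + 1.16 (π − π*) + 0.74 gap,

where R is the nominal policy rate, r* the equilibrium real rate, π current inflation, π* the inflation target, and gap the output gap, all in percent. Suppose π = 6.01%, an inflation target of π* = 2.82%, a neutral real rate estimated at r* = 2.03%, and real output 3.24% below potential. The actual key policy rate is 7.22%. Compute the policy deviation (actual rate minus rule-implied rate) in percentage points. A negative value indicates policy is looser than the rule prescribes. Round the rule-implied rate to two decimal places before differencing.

Output 3.24% below potential → gap = -3.24.
R = 2.03 + 6.01 + 1.16 × (6.01 − 2.82) + 0.74 × (-3.24)
   = 2.03 + 6.01 + 3.7004 − 2.3976 = 9.34
Deviation = 7.22 − 9.34 = -2.12 pp.

-2.12 pp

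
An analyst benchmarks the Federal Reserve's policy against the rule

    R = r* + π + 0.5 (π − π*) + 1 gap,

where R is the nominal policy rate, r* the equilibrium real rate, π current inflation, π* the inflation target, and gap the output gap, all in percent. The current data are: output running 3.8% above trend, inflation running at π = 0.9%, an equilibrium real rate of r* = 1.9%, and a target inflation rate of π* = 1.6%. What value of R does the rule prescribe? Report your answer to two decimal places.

6.25%

Output 3.8% above potential → gap = 3.8.
R = 1.9 + 0.9 + 0.5 × (0.9 − 1.6) + 1 × 3.8
   = 1.9 + 0.9 − 0.35 + 3.8 = 6.25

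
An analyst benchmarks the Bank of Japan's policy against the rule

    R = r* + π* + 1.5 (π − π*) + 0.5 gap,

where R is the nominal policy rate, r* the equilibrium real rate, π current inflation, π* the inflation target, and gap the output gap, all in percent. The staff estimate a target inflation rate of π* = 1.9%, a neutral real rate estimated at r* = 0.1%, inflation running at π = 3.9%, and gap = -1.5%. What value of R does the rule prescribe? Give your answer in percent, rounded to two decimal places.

R = 0.1 + 1.9 + 1.5 × (3.9 − 1.9) + 0.5 × (-1.5)
   = 0.1 + 1.9 + 3 − 0.75 = 4.25

4.25%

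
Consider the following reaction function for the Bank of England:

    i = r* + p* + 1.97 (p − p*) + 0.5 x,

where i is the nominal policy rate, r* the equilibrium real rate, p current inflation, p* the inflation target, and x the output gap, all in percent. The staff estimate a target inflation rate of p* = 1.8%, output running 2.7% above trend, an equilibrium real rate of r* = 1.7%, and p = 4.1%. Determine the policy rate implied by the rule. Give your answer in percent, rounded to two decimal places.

Output 2.7% above potential → x = 2.7.
i = 1.7 + 1.8 + 1.97 × (4.1 − 1.8) + 0.5 × 2.7
   = 1.7 + 1.8 + 4.531 + 1.35 = 9.38

9.38%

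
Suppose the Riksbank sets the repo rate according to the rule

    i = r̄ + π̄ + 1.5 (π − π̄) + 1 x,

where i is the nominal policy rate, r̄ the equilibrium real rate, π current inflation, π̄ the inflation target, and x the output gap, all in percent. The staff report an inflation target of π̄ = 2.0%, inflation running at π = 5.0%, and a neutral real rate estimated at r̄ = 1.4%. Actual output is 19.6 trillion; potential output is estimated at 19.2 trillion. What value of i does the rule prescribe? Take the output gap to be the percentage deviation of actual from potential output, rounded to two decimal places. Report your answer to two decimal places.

9.98%

Output gap = 100 × (19.6 − 19.2) / 19.2 = 2.08%.
i = 1.40 + 2.00 + 1.5 × (5.00 − 2.00) + 1 × 2.08
   = 1.40 + 2 + 4.5 + 2.08 = 9.98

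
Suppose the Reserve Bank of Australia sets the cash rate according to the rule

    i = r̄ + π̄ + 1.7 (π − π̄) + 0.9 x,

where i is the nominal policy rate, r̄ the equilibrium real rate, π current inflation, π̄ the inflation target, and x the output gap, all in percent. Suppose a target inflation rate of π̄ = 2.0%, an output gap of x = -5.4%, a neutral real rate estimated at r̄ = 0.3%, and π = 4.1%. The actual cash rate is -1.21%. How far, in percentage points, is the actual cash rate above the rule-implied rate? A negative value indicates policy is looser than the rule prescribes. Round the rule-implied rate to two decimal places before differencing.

i = 0.3 + 2.0 + 1.7 × (4.1 − 2.0) + 0.9 × (-5.4)
   = 0.3 + 2 + 3.57 − 4.86 = 1.01
Deviation = -1.21 − 1.01 = -2.22 pp.

-2.22 pp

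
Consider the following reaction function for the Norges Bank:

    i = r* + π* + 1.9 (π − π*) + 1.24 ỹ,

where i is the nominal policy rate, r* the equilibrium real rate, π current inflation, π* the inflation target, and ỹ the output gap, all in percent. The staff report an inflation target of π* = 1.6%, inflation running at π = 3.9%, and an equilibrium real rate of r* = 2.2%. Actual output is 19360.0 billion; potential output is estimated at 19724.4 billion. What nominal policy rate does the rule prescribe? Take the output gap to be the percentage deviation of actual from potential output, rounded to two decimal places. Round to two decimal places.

Output gap = 100 × (19360.0 − 19724.4) / 19724.4 = -1.85%.
i = 2.20 + 1.60 + 1.9 × (3.90 − 1.60) + 1.24 × (-1.85)
   = 2.20 + 1.6 + 4.37 − 2.294 = 5.88

5.88%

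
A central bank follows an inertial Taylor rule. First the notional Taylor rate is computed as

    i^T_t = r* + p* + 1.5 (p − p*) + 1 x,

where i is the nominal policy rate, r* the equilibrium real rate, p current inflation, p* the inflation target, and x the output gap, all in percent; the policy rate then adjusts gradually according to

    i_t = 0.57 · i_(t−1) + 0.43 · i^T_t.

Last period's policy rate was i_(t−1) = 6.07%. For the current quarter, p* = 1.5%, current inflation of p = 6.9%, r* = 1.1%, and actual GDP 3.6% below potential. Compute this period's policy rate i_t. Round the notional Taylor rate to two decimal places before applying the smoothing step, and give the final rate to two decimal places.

Output 3.6% below potential → x = -3.6.
i^T_t = 1.1 + 1.5 + 1.5 × (6.9 − 1.5) + 1 × (-3.6)
   = 1.1 + 1.5 + 8.1 − 3.6 = 7.10
i_t = 0.57 × 6.07 + 0.43 × 7.10 = 3.4599 + 3.053 = 6.51

6.51%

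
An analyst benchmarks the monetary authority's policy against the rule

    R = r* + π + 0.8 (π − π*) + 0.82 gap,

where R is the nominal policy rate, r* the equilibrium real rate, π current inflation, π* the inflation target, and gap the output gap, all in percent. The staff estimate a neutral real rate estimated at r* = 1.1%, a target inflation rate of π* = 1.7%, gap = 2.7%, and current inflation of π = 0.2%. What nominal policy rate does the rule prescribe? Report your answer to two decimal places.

2.31%

R = 1.1 + 0.2 + 0.8 × (0.2 − 1.7) + 0.82 × 2.7
   = 1.1 + 0.2 − 1.2 + 2.214 = 2.31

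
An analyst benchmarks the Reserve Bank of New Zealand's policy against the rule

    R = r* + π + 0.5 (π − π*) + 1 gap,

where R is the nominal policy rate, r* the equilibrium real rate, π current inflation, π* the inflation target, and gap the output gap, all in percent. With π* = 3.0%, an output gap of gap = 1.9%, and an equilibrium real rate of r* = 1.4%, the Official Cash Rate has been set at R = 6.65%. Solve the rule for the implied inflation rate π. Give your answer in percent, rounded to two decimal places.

Collecting π: R = r* + (1 + 0.5) π − 0.5 π* + 1 gap
1.5 π = 6.65 − 1.4 + 0.5 × 3.0 − 1 × 1.9 = 4.85
π = 4.85 / 1.5 = 3.23

3.23%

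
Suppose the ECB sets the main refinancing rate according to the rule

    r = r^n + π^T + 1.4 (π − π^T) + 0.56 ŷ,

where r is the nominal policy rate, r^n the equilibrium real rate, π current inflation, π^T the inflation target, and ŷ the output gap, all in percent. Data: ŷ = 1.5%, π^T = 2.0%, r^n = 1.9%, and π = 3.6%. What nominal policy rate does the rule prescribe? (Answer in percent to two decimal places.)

r = 1.9 + 2.0 + 1.4 × (3.6 − 2.0) + 0.56 × 1.5
   = 1.9 + 2 + 2.24 + 0.84 = 6.98

6.98%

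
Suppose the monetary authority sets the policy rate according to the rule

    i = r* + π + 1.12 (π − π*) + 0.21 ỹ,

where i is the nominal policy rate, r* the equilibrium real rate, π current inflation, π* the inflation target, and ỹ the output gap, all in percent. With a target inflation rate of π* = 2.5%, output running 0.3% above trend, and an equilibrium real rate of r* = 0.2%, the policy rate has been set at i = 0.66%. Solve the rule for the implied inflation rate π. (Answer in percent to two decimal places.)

1.51%

Output 0.3% above potential → ỹ = 0.3.
Collecting π: i = r* + (1 + 1.12) π − 1.12 π* + 0.21 ỹ
2.12 π = 0.66 − 0.2 + 1.12 × 2.5 − 0.21 × 0.3 = 3.197
π = 3.197 / 2.12 = 1.51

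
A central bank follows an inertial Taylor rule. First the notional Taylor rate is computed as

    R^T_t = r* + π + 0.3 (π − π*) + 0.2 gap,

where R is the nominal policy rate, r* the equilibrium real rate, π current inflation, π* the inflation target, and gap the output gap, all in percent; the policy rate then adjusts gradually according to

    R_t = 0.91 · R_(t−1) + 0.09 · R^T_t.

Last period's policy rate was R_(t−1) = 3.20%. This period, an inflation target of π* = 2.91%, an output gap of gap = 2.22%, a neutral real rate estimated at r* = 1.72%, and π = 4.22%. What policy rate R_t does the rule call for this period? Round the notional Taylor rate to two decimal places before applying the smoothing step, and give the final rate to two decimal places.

R^T_t = 1.72 + 4.22 + 0.3 × (4.22 − 2.91) + 0.2 × 2.22
   = 1.72 + 4.22 + 0.393 + 0.444 = 6.78
R_t = 0.91 × 3.20 + 0.09 × 6.78 = 2.912 + 0.6102 = 3.52

3.52%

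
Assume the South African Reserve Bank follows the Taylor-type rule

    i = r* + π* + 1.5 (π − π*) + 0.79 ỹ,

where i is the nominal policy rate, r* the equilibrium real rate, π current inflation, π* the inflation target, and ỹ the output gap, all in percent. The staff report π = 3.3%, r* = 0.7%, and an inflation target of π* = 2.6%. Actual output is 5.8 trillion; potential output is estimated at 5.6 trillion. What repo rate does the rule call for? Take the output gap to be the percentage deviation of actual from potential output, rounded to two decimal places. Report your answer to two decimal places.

Output gap = 100 × (5.8 − 5.6) / 5.6 = 3.57%.
i = 0.70 + 2.60 + 1.5 × (3.30 − 2.60) + 0.79 × 3.57
   = 0.70 + 2.6 + 1.05 + 2.8203 = 7.17

7.17%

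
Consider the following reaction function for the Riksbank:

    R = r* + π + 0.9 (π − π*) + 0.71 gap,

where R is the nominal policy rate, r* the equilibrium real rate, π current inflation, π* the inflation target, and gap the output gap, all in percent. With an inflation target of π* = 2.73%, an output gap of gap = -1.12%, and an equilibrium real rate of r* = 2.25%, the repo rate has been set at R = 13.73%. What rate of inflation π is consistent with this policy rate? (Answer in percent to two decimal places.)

Collecting π: R = r* + (1 + 0.9) π − 0.9 π* + 0.71 gap
1.9 π = 13.73 − 2.25 + 0.9 × 2.73 − 0.71 × (-1.12) = 14.7322
π = 14.7322 / 1.9 = 7.75

7.75%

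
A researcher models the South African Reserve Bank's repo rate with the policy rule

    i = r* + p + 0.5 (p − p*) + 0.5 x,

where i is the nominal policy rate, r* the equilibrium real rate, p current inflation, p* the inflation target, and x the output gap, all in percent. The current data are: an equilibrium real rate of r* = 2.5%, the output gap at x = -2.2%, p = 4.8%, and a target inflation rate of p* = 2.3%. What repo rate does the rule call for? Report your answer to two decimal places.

i = 2.5 + 4.8 + 0.5 × (4.8 − 2.3) + 0.5 × (-2.2)
   = 2.5 + 4.8 + 1.25 − 1.1 = 7.45

7.45%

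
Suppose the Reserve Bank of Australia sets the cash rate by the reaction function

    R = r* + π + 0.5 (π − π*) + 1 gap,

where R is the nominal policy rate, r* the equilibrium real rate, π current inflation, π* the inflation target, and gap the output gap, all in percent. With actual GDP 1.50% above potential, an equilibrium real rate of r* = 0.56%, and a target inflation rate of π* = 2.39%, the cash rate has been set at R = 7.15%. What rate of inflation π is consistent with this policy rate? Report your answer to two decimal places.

Output 1.50% above potential → gap = 1.50.
Collecting π: R = r* + (1 + 0.5) π − 0.5 π* + 1 gap
1.5 π = 7.15 − 0.56 + 0.5 × 2.39 − 1 × 1.50 = 6.285
π = 6.285 / 1.5 = 4.19

4.19%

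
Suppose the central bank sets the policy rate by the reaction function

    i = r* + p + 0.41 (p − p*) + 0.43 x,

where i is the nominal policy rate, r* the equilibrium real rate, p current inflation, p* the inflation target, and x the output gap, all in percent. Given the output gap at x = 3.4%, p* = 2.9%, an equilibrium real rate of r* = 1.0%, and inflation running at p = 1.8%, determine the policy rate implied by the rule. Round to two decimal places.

3.81%

i = 1.0 + 1.8 + 0.41 × (1.8 − 2.9) + 0.43 × 3.4
   = 1.0 + 1.8 − 0.451 + 1.462 = 3.81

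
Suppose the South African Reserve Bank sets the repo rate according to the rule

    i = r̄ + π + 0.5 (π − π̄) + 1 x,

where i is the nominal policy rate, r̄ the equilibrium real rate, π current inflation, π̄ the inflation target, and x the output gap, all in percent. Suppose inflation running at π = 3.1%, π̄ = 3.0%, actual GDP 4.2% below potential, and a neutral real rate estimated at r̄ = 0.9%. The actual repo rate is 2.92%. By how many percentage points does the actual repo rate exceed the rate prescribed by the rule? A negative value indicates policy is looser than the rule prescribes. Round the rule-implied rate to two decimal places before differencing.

3.07 pp

Output 4.2% below potential → x = -4.2.
i = 0.9 + 3.1 + 0.5 × (3.1 − 3.0) + 1 × (-4.2)
   = 0.9 + 3.1 + 0.05 − 4.2 = -0.15
Deviation = 2.92 − (-0.15) = 3.07 pp.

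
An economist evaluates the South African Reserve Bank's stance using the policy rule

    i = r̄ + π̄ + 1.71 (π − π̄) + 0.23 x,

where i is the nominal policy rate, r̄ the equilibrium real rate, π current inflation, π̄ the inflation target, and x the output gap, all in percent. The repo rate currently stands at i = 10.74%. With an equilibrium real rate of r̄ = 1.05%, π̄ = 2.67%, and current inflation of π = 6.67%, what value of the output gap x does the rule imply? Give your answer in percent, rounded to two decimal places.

0.78%

0.23 x = 10.74 − 1.05 − 2.67 − 1.71 × (6.67 − 2.67) = 0.18
x = 0.18 / 0.23 = 0.78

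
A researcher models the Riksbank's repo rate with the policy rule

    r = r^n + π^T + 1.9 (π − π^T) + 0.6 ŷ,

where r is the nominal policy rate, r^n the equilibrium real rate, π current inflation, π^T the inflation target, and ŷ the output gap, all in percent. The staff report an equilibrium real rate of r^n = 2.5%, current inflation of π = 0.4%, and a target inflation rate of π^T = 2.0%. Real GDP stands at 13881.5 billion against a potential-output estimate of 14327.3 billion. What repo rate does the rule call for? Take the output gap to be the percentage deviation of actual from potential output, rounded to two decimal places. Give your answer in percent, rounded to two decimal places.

-0.41%

Output gap = 100 × (13881.5 − 14327.3) / 14327.3 = -3.11%.
r = 2.50 + 2.00 + 1.9 × (0.40 − 2.00) + 0.6 × (-3.11)
   = 2.50 + 2 − 3.04 − 1.866 = -0.41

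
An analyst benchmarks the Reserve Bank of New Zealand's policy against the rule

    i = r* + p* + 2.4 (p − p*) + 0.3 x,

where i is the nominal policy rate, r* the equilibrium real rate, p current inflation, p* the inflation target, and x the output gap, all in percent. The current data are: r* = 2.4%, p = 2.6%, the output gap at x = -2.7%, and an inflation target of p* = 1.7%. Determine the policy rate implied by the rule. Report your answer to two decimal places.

i = 2.4 + 1.7 + 2.4 × (2.6 − 1.7) + 0.3 × (-2.7)
   = 2.4 + 1.7 + 2.16 − 0.81 = 5.45

5.45%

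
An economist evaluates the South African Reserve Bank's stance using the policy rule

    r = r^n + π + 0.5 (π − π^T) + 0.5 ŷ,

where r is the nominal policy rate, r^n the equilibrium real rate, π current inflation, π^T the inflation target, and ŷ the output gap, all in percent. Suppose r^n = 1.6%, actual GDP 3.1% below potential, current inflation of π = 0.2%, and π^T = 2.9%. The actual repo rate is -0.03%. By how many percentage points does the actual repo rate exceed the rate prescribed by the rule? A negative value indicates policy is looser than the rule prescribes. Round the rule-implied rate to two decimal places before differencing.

Output 3.1% below potential → ŷ = -3.1.
r = 1.6 + 0.2 + 0.5 × (0.2 − 2.9) + 0.5 × (-3.1)
   = 1.6 + 0.2 − 1.35 − 1.55 = -1.10
Deviation = -0.03 − (-1.10) = 1.07 pp.

1.07 pp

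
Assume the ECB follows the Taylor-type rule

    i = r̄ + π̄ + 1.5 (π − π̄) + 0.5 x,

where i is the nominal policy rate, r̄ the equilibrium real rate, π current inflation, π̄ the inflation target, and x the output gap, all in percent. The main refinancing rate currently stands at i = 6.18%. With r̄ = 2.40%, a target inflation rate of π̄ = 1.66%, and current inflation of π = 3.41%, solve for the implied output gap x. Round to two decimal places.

0.5 x = 6.18 − 2.40 − 1.66 − 1.5 × (3.41 − 1.66) = -0.505
x = -0.505 / 0.5 = -1.01

-1.01%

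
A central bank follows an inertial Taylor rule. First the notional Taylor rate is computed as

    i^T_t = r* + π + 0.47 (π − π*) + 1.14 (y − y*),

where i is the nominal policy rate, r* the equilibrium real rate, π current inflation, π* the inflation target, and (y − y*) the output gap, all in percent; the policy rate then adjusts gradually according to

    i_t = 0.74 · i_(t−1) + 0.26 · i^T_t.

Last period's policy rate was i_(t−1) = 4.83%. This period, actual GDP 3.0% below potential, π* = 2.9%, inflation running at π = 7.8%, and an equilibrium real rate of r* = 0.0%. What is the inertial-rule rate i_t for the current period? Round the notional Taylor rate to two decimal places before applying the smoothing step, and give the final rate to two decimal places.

Output 3.0% below potential → (y − y*) = -3.0.
i^T_t = 0.0 + 7.8 + 0.47 × (7.8 − 2.9) + 1.14 × (-3.0)
   = 0.0 + 7.8 + 2.303 − 3.42 = 6.68
i_t = 0.74 × 4.83 + 0.26 × 6.68 = 3.5742 + 1.7368 = 5.31

5.31%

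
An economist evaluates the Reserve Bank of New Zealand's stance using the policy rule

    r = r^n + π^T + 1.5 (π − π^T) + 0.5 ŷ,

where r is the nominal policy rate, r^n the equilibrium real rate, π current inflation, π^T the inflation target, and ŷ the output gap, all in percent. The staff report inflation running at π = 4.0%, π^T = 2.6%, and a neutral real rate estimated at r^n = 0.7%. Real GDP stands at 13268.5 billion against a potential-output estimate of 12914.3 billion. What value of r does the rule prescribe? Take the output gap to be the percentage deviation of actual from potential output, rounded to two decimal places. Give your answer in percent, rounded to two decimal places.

6.77%

Output gap = 100 × (13268.5 − 12914.3) / 12914.3 = 2.74%.
r = 0.70 + 2.60 + 1.5 × (4.00 − 2.60) + 0.5 × 2.74
   = 0.70 + 2.6 + 2.1 + 1.37 = 6.77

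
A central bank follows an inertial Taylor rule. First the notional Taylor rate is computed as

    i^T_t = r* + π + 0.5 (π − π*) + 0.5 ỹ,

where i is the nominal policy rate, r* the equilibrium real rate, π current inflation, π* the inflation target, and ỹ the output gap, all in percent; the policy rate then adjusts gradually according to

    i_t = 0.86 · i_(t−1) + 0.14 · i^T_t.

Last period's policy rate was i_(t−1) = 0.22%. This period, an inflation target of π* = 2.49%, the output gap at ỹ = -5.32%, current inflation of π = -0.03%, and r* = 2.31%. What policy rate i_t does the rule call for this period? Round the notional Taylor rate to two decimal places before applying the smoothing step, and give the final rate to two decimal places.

-0.04%

i^T_t = 2.31 + (-0.03) + 0.5 × (-0.03 − 2.49) + 0.5 × (-5.32)
   = 2.31 − 0.03 − 1.26 − 2.66 = -1.64
i_t = 0.86 × 0.22 + 0.14 × (-1.64) = 0.1892 − 0.2296 = -0.04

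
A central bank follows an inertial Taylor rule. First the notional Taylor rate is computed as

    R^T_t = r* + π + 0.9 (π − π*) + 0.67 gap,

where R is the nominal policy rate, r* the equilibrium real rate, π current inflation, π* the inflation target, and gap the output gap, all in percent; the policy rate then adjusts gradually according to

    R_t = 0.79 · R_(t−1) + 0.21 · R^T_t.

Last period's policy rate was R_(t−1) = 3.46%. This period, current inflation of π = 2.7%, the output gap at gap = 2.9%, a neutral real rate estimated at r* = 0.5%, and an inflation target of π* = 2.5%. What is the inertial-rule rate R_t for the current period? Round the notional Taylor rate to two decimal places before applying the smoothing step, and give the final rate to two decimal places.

3.85%

R^T_t = 0.5 + 2.7 + 0.9 × (2.7 − 2.5) + 0.67 × 2.9
   = 0.5 + 2.7 + 0.18 + 1.943 = 5.32
R_t = 0.79 × 3.46 + 0.21 × 5.32 = 2.7334 + 1.1172 = 3.85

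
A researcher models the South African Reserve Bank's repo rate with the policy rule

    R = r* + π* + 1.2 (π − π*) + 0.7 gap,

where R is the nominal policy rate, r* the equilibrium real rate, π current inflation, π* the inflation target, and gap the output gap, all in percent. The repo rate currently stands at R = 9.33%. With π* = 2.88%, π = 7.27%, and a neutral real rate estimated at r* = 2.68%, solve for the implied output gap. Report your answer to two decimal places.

0.7 gap = 9.33 − 2.68 − 2.88 − 1.2 × (7.27 − 2.88) = -1.498
gap = -1.498 / 0.7 = -2.14

-2.14%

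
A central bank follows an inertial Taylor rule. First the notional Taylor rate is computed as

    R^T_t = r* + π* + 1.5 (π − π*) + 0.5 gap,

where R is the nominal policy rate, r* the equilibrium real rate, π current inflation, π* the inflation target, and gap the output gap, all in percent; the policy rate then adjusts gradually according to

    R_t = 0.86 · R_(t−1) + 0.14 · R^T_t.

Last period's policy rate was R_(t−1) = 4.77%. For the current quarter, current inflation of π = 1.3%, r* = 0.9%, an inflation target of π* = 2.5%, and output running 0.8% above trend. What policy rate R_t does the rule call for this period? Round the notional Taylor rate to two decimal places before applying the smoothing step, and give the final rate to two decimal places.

Output 0.8% above potential → gap = 0.8.
R^T_t = 0.9 + 2.5 + 1.5 × (1.3 − 2.5) + 0.5 × 0.8
   = 0.9 + 2.5 − 1.8 + 0.4 = 2.00
R_t = 0.86 × 4.77 + 0.14 × 2.00 = 4.1022 + 0.28 = 4.38

4.38%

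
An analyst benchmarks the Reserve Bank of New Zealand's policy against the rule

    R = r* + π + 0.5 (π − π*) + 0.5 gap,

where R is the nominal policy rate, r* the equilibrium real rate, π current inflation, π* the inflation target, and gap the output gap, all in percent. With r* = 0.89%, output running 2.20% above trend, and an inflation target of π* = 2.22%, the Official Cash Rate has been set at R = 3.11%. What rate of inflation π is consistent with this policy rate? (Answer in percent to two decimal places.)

Output 2.20% above potential → gap = 2.20.
Collecting π: R = r* + (1 + 0.5) π − 0.5 π* + 0.5 gap
1.5 π = 3.11 − 0.89 + 0.5 × 2.22 − 0.5 × 2.20 = 2.23
π = 2.23 / 1.5 = 1.49

1.49%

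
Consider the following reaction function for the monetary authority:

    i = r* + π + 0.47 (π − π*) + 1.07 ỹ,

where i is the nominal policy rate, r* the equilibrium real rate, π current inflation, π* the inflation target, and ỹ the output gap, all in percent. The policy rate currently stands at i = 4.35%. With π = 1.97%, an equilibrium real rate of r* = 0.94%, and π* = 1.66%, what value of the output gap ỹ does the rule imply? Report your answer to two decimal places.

1.21%

1.07 ỹ = 4.35 − 0.94 − 1.97 − 0.47 × (1.97 − 1.66) = 1.2943
ỹ = 1.2943 / 1.07 = 1.21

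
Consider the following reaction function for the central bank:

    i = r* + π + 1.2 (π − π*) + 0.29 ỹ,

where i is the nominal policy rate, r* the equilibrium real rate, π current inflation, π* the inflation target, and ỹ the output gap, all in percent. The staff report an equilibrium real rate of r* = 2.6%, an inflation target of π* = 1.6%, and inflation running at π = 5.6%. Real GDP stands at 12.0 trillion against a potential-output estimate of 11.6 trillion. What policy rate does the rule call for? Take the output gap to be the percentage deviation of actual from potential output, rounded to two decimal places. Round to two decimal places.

14.00%

Output gap = 100 × (12.0 − 11.6) / 11.6 = 3.45%.
i = 2.60 + 5.60 + 1.2 × (5.60 − 1.60) + 0.29 × 3.45
   = 2.60 + 5.6 + 4.8 + 1.0005 = 14.00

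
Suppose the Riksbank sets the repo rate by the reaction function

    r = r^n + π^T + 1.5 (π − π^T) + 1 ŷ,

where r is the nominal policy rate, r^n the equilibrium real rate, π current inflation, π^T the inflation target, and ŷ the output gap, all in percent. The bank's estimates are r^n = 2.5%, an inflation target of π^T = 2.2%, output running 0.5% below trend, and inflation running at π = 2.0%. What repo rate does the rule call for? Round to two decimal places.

Output 0.5% below potential → ŷ = -0.5.
r = 2.5 + 2.2 + 1.5 × (2.0 − 2.2) + 1 × (-0.5)
   = 2.5 + 2.2 − 0.3 − 0.5 = 3.90

3.90%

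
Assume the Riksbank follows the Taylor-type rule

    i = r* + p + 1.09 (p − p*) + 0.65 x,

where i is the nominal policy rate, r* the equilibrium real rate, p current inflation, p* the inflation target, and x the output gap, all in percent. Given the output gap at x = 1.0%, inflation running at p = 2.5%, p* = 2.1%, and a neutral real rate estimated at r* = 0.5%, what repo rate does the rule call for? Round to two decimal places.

4.09%

i = 0.5 + 2.5 + 1.09 × (2.5 − 2.1) + 0.65 × 1.0
   = 0.5 + 2.5 + 0.436 + 0.65 = 4.09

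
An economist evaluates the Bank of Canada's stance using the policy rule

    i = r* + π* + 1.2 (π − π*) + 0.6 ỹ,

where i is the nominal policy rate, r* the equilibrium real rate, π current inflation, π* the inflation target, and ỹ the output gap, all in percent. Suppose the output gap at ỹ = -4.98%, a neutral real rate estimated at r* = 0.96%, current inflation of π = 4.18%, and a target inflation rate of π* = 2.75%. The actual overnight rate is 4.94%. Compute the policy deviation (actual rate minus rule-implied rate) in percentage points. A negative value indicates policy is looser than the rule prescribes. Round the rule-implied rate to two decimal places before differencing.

i = 0.96 + 2.75 + 1.2 × (4.18 − 2.75) + 0.6 × (-4.98)
   = 0.96 + 2.75 + 1.716 − 2.988 = 2.44
Deviation = 4.94 − 2.44 = 2.50 pp.

2.50 pp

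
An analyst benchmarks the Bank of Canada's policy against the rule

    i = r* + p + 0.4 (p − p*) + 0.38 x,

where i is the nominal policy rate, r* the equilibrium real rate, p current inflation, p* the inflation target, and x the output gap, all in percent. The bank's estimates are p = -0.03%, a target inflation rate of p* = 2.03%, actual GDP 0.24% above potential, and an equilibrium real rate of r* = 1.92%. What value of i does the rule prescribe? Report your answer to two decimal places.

Output 0.24% above potential → x = 0.24.
i = 1.92 + (-0.03) + 0.4 × (-0.03 − 2.03) + 0.38 × 0.24
   = 1.92 − 0.03 − 0.824 + 0.0912 = 1.16

1.16%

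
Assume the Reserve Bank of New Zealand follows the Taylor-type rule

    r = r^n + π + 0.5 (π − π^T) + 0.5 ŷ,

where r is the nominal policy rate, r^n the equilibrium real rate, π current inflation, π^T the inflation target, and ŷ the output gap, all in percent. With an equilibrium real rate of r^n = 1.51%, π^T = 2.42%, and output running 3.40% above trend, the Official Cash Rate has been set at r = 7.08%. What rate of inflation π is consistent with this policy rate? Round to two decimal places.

Output 3.40% above potential → ŷ = 3.40.
Collecting π: r = r^n + (1 + 0.5) π − 0.5 π^T + 0.5 ŷ
1.5 π = 7.08 − 1.51 + 0.5 × 2.42 − 0.5 × 3.40 = 5.08
π = 5.08 / 1.5 = 3.39

3.39%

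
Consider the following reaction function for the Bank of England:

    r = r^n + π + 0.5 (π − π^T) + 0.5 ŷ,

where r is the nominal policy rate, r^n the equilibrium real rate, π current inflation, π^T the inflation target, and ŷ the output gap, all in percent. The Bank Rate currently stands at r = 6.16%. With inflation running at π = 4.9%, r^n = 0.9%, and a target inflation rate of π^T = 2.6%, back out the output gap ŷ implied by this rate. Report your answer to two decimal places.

-1.58%

0.5 ŷ = 6.16 − 0.9 − 4.9 − 0.5 × (4.9 − 2.6) = -0.79
ŷ = -0.79 / 0.5 = -1.58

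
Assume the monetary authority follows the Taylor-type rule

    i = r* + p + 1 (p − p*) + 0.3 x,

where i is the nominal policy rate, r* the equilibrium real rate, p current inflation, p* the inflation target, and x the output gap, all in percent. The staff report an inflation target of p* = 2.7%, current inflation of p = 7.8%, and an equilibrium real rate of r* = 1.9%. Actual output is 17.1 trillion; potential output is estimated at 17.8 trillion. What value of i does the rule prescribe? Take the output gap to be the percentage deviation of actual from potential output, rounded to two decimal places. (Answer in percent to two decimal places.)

13.62%

Output gap = 100 × (17.1 − 17.8) / 17.8 = -3.93%.
i = 1.90 + 7.80 + 1 × (7.80 − 2.70) + 0.3 × (-3.93)
   = 1.90 + 7.8 + 5.1 − 1.179 = 13.62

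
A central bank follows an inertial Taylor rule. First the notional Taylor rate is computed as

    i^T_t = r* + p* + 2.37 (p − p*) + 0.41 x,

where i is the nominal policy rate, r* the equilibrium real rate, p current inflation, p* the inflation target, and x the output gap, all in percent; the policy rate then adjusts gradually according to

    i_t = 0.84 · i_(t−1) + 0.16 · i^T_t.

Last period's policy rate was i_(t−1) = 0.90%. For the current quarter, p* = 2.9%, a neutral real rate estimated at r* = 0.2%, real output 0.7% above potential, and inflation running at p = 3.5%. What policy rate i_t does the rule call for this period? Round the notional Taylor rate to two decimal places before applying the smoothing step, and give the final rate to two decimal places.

Output 0.7% above potential → x = 0.7.
i^T_t = 0.2 + 2.9 + 2.37 × (3.5 − 2.9) + 0.41 × 0.7
   = 0.2 + 2.9 + 1.422 + 0.287 = 4.81
i_t = 0.84 × 0.90 + 0.16 × 4.81 = 0.756 + 0.7696 = 1.53

1.53%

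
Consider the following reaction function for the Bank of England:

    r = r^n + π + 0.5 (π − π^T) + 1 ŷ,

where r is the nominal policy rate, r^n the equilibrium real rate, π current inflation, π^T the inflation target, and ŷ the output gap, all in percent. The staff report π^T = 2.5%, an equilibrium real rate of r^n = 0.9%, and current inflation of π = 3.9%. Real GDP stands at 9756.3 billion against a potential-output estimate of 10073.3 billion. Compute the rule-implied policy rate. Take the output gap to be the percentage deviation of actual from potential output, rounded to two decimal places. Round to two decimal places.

2.35%

Output gap = 100 × (9756.3 − 10073.3) / 10073.3 = -3.15%.
r = 0.90 + 3.90 + 0.5 × (3.90 − 2.50) + 1 × (-3.15)
   = 0.90 + 3.9 + 0.7 − 3.15 = 2.35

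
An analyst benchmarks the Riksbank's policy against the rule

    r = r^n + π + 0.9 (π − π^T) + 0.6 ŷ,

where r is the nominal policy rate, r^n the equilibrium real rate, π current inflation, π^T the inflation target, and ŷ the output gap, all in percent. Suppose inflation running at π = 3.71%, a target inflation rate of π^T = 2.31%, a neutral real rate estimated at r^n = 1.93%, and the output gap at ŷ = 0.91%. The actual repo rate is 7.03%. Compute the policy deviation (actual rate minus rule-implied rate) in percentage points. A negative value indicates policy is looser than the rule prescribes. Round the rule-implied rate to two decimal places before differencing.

-0.42 pp

r = 1.93 + 3.71 + 0.9 × (3.71 − 2.31) + 0.6 × 0.91
   = 1.93 + 3.71 + 1.26 + 0.546 = 7.45
Deviation = 7.03 − 7.45 = -0.42 pp.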